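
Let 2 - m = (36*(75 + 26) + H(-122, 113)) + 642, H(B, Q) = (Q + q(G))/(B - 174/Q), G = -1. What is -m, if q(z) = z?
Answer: 7460038/1745 ≈ 4275.1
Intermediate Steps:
H(B, Q) = (-1 + Q)/(B - 174/Q) (H(B, Q) = (Q - 1)/(B - 174/Q) = (-1 + Q)/(B - 174/Q))
m = -7460038/1745 (m = 2 - ((36*(75 + 26) + 113*(-1 + 113)/(-174 - 122*113)) + 642) = 2 - ((36*101 + 113*112/(-174 - 13786)) + 642) = 2 - ((3636 + 113*112/(-13960)) + 642) = 2 - ((3636 + 113*(-1/13960)*112) + 642) = 2 - ((3636 - 1582/1745) + 642) = 2 - (6343238/1745 + 642) = 2 - 1*7463528/1745 = 2 - 7463528/1745 = -7460038/1745 ≈ -4275.1)
-m = -1*(-7460038/1745) = 7460038/1745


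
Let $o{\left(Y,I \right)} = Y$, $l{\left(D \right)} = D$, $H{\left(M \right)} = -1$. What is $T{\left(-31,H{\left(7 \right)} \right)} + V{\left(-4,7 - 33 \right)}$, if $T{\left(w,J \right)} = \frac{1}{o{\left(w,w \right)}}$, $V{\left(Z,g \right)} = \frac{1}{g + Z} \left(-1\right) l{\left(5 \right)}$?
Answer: $\frac{25}{186} \approx 0.13441$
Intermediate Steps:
$V{\left(Z,g \right)} = - \frac{5}{Z + g}$ ($V{\left(Z,g \right)} = \frac{1}{g + Z} \left(-1\right) 5 = \frac{1}{Z + g} \left(-1\right) 5 = - \frac{1}{Z + g} 5 = - \frac{5}{Z + g}$)
$T{\left(w,J \right)} = \frac{1}{w}$
$T{\left(-31,H{\left(7 \right)} \right)} + V{\left(-4,7 - 33 \right)} = \frac{1}{-31} - \frac{5}{-4 + \left(7 - 33\right)} = - \frac{1}{31} - \frac{5}{-4 + \left(7 - 33\right)} = - \frac{1}{31} - \frac{5}{-4 - 26} = - \frac{1}{31} - \frac{5}{-30} = - \frac{1}{31} - - \frac{1}{6} = - \frac{1}{31} + \frac{1}{6} = \frac{25}{186}$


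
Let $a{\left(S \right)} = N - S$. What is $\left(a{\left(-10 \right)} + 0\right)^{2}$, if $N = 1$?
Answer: $121$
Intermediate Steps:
$a{\left(S \right)} = 1 - S$
$\left(a{\left(-10 \right)} + 0\right)^{2} = \left(\left(1 - -10\right) + 0\right)^{2} = \left(\left(1 + 10\right) + 0\right)^{2} = \left(11 + 0\right)^{2} = 11^{2} = 121$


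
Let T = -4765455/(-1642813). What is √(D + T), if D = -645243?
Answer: 8*I*√27209316792342993/1642813 ≈ 803.27*I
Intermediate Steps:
T = 4765455/1642813 (T = -4765455*(-1/1642813) = 4765455/1642813 ≈ 2.9008)
√(D + T) = √(-645243 + 4765455/1642813) = √(-1060008823104/1642813) = 8*I*√27209316792342993/1642813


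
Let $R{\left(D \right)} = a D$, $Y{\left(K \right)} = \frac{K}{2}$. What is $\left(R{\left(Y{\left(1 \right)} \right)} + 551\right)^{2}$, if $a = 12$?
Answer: $310249$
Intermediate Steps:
$Y{\left(K \right)} = \frac{K}{2}$ ($Y{\left(K \right)} = K \frac{1}{2} = \frac{K}{2}$)
$R{\left(D \right)} = 12 D$
$\left(R{\left(Y{\left(1 \right)} \right)} + 551\right)^{2} = \left(12 \cdot \frac{1}{2} \cdot 1 + 551\right)^{2} = \left(12 \cdot \frac{1}{2} + 551\right)^{2} = \left(6 + 551\right)^{2} = 557^{2} = 310249$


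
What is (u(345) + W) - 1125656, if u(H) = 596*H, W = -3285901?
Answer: -4205937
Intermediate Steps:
(u(345) + W) - 1125656 = (596*345 - 3285901) - 1125656 = (205620 - 3285901) - 1125656 = -3080281 - 1125656 = -4205937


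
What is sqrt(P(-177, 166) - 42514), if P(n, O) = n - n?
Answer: I*sqrt(42514) ≈ 206.19*I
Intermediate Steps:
P(n, O) = 0
sqrt(P(-177, 166) - 42514) = sqrt(0 - 42514) = sqrt(-42514) = I*sqrt(42514)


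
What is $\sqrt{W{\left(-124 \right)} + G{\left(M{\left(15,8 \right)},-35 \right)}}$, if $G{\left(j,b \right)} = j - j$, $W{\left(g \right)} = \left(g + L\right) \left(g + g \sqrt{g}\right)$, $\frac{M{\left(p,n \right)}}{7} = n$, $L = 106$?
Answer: $6 \sqrt{62 + 124 i \sqrt{31}} \approx 116.59 + 106.59 i$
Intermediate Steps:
$M{\left(p,n \right)} = 7 n$
$W{\left(g \right)} = \left(106 + g\right) \left(g + g^{\frac{3}{2}}\right)$ ($W{\left(g \right)} = \left(g + 106\right) \left(g + g \sqrt{g}\right) = \left(106 + g\right) \left(g + g^{\frac{3}{2}}\right)$)
$G{\left(j,b \right)} = 0$
$\sqrt{W{\left(-124 \right)} + G{\left(M{\left(15,8 \right)},-35 \right)}} = \sqrt{\left(\left(-124\right)^{2} + \left(-124\right)^{\frac{5}{2}} + 106 \left(-124\right) + 106 \left(-124\right)^{\frac{3}{2}}\right) + 0} = \sqrt{\left(15376 + 30752 i \sqrt{31} - 13144 + 106 \left(- 248 i \sqrt{31}\right)\right) + 0} = \sqrt{\left(15376 + 30752 i \sqrt{31} - 13144 - 26288 i \sqrt{31}\right) + 0} = \sqrt{\left(2232 + 4464 i \sqrt{31}\right) + 0} = \sqrt{2232 + 4464 i \sqrt{31}}$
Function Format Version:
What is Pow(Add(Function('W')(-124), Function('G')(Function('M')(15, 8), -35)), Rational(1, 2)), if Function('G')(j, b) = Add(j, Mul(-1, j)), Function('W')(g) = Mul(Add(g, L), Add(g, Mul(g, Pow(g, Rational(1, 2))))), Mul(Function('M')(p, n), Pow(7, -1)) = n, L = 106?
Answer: Mul(6, Pow(Add(62, Mul(124, I, Pow(31, Rational(1, 2)))), Rational(1, 2))) ≈ Add(116.59, Mul(106.59, I))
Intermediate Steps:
Function('M')(p, n) = Mul(7, n)
Function('W')(g) = Mul(Add(106, g), Add(g, Pow(g, Rational(3, 2)))) (Function('W')(g) = Mul(Add(g, 106), Add(g, Mul(g, Pow(g, Rational(1, 2))))) = Mul(Add(106, g), Add(g, Pow(g, Rational(3, 2)))))
Function('G')(j, b) = 0
Pow(Add(Function('W')(-124), Function('G')(Function('M')(15, 8), -35)), Rational(1, 2)) = Pow(Add(Add(Pow(-124, 2), Pow(-124, Rational(5, 2)), Mul(106, -124), Mul(106, Pow(-124, Rational(3, 2)))), 0), Rational(1, 2)) = Pow(Add(Add(15376, Mul(30752, I, Pow(31, Rational(1, 2))), -13144, Mul(106, Mul(-248, I, Pow(31, Rational(1, 2))))), 0), Rational(1, 2)) = Pow(Add(Add(15376, Mul(30752, I, Pow(31, Rational(1, 2))), -13144, Mul(-26288, I, Pow(31, Rational(1, 2)))), 0), Rational(1, 2)) = Pow(Add(Add(2232, Mul(4464, I, Pow(31, Rational(1, 2)))), 0), Rational(1, 2)) = Pow(Add(2232, Mul(4464, I, Pow(31, Rational(1, 2)))), Rational(1, 2))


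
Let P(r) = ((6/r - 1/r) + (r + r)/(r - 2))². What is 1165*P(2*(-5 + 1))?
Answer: 354393/320 ≈ 1107.5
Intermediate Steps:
P(r) = (5/r + 2*r/(-2 + r))² (P(r) = (5/r + (2*r)/(-2 + r))² = (5/r + 2*r/(-2 + r))²)
1165*P(2*(-5 + 1)) = 1165*((-10 + 2*(2*(-5 + 1))² + 5*(2*(-5 + 1)))²/((2*(-5 + 1))²*(-2 + 2*(-5 + 1))²)) = 1165*((-10 + 2*(2*(-4))² + 5*(2*(-4)))²/((2*(-4))²*(-2 + 2*(-4))²)) = 1165*((-10 + 2*(-8)² + 5*(-8))²/((-8)²*(-2 - 8)²)) = 1165*((1/64)*(-10 + 2*64 - 40)²/(-10)²) = 1165*((1/64)*(1/100)*(-10 + 128 - 40)²) = 1165*((1/64)*(1/100)*78²) = 1165*((1/64)*(1/100)*6084) = 1165*(1521/1600) = 354393/320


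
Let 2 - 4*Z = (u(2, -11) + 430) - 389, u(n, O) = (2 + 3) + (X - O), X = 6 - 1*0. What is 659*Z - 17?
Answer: -40267/4 ≈ -10067.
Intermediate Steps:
X = 6 (X = 6 + 0 = 6)
u(n, O) = 11 - O (u(n, O) = (2 + 3) + (6 - O) = 5 + (6 - O) = 11 - O)
Z = -61/4 (Z = ½ - (((11 - 1*(-11)) + 430) - 389)/4 = ½ - (((11 + 11) + 430) - 389)/4 = ½ - ((22 + 430) - 389)/4 = ½ - (452 - 389)/4 = ½ - ¼*63 = ½ - 63/4 = -61/4 ≈ -15.250)
659*Z - 17 = 659*(-61/4) - 17 = -40199/4 - 17 = -40267/4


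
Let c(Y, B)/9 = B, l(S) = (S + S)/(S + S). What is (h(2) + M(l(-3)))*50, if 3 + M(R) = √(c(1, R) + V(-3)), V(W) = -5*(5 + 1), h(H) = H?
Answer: -50 + 50*I*√21 ≈ -50.0 + 229.13*I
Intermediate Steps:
V(W) = -30 (V(W) = -5*6 = -30)
l(S) = 1 (l(S) = (2*S)/((2*S)) = (2*S)*(1/(2*S)) = 1)
c(Y, B) = 9*B
M(R) = -3 + √(-30 + 9*R) (M(R) = -3 + √(9*R - 30) = -3 + √(-30 + 9*R))
(h(2) + M(l(-3)))*50 = (2 + (-3 + √(-30 + 9*1)))*50 = (2 + (-3 + √(-30 + 9)))*50 = (2 + (-3 + √(-21)))*50 = (2 + (-3 + I*√21))*50 = (-1 + I*√21)*50 = -50 + 50*I*√21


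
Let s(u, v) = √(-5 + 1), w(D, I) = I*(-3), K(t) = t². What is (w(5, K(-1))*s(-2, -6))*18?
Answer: -108*I ≈ -108.0*I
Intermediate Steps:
w(D, I) = -3*I
s(u, v) = 2*I (s(u, v) = √(-4) = 2*I)
(w(5, K(-1))*s(-2, -6))*18 = ((-3*(-1)²)*(2*I))*18 = ((-3*1)*(2*I))*18 = -6*I*18 = -108*I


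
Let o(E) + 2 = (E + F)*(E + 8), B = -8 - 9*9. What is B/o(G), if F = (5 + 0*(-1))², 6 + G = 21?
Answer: -89/918 ≈ -0.096950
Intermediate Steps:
G = 15 (G = -6 + 21 = 15)
F = 25 (F = (5 + 0)² = 5² = 25)
B = -89 (B = -8 - 81 = -89)
o(E) = -2 + (8 + E)*(25 + E) (o(E) = -2 + (E + 25)*(E + 8) = -2 + (25 + E)*(8 + E) = -2 + (8 + E)*(25 + E))
B/o(G) = -89/(198 + 15² + 33*15) = -89/(198 + 225 + 495) = -89/918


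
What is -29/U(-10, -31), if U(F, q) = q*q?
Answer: -29/961 ≈ -0.030177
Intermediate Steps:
U(F, q) = q²
-29/U(-10, -31) = -29/((-31)²) = -29/961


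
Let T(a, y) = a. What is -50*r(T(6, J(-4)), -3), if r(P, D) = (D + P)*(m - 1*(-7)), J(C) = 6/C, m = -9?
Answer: 300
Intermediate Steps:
r(P, D) = -2*D - 2*P (r(P, D) = (D + P)*(-9 - 1*(-7)) = (D + P)*(-9 + 7) = (D + P)*(-2) = -2*D - 2*P)
-50*r(T(6, J(-4)), -3) = -50*(-2*(-3) - 2*6) = -50*(6 - 12) = -50*(-6) = 300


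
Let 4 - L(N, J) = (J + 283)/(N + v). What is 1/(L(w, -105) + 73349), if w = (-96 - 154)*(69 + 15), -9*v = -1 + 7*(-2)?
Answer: 62995/4620872769 ≈ 1.3633e-5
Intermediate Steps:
v = 5/3 (v = -(-1 + 7*(-2))/9 = -(-1 - 14)/9 = -⅑*(-15) = 5/3 ≈ 1.6667)
w = -21000 (w = -250*84 = -21000)
L(N, J) = 4 - (283 + J)/(5/3 + N) (L(N, J) = 4 - (J + 283)/(N + 5/3) = 4 - (283 + J)/(5/3 + N))
1/(L(w, -105) + 73349) = 1/((-829 - 3*(-105) + 12*(-21000))/(5 + 3*(-21000)) + 73349) = 1/((-829 + 315 - 252000)/(5 - 63000) + 73349) = 1/(-252514/(-62995) + 73349) = 1/(-1/62995*(-252514) + 73349) = 1/(252514/62995 + 73349) = 1/(4620872769/62995) = 62995/4620872769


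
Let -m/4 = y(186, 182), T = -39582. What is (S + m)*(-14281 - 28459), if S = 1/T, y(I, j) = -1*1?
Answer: -3383447990/19791 ≈ -1.7096e+5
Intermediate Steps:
y(I, j) = -1
m = 4 (m = -4*(-1) = 4)
S = -1/39582 (S = 1/(-39582) = -1/39582 ≈ -2.5264e-5)
(S + m)*(-14281 - 28459) = (-1/39582 + 4)*(-14281 - 28459) = (158327/39582)*(-42740) = -3383447990/19791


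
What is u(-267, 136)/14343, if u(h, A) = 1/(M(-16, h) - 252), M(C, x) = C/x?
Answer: -89/321608308 ≈ -2.7673e-7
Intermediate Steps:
u(h, A) = 1/(-252 - 16/h) (u(h, A) = 1/(-16/h - 252) = 1/(-252 - 16/h))
u(-267, 136)/14343 = -1*(-267)/(16 + 252*(-267))/14343 = -1*(-267)/(16 - 67284)*(1/14343) = -1*(-267)/(-67268)*(1/14343) = -1*(-267)*(-1/67268)*(1/14343) = -267/67268*1/14343 = -89/321608308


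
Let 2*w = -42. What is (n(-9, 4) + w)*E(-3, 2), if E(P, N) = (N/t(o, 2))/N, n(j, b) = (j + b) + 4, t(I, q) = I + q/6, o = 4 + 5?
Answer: -33/14 ≈ -2.3571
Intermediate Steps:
o = 9
t(I, q) = I + q/6 (t(I, q) = I + q*(⅙) = I + q/6)
n(j, b) = 4 + b + j (n(j, b) = (b + j) + 4 = 4 + b + j)
w = -21 (w = (½)*(-42) = -21)
E(P, N) = 3/28 (E(P, N) = (N/(9 + (⅙)*2))/N = (N/(9 + ⅓))/N = (N/(28/3))/N = (N*(3/28))/N = (3*N/28)/N = 3/28)
(n(-9, 4) + w)*E(-3, 2) = ((4 + 4 - 9) - 21)*(3/28) = (-1 - 21)*(3/28) = -22*3/28 = -33/14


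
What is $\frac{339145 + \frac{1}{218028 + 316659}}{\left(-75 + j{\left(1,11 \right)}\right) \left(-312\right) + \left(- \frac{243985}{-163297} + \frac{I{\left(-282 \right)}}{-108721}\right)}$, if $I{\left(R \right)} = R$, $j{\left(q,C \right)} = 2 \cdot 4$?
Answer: $\frac{3219412962056524706392}{198450300290635344669} \approx 16.223$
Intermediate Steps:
$j{\left(q,C \right)} = 8$
$\frac{339145 + \frac{1}{218028 + 316659}}{\left(-75 + j{\left(1,11 \right)}\right) \left(-312\right) + \left(- \frac{243985}{-163297} + \frac{I{\left(-282 \right)}}{-108721}\right)} = \frac{339145 + \frac{1}{218028 + 316659}}{\left(-75 + 8\right) \left(-312\right) - \left(- \frac{243985}{163297} - \frac{282}{108721}\right)} = \frac{339145 + \frac{1}{534687}}{\left(-67\right) \left(-312\right) - - \frac{26572342939}{17753813137}} = \frac{339145 + \frac{1}{534687}}{20904 + \left(\frac{243985}{163297} + \frac{282}{108721}\right)} = \frac{181336422616}{534687 \left(20904 + \frac{26572342939}{17753813137}\right)} = \frac{181336422616}{534687 \cdot \frac{371152282158787}{17753813137}} = \frac{181336422616}{534687} \cdot \frac{17753813137}{371152282158787} = \frac{3219412962056524706392}{198450300290635344669}$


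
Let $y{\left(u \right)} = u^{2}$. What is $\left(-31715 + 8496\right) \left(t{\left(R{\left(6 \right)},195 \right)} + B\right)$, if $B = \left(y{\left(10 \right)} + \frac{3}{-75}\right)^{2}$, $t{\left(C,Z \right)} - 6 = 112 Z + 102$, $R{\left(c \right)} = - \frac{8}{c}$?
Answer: $- \frac{463509310719}{625} \approx -7.4161 \cdot 10^{8}$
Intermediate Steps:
$t{\left(C,Z \right)} = 108 + 112 Z$ ($t{\left(C,Z \right)} = 6 + \left(112 Z + 102\right) = 6 + \left(102 + 112 Z\right) = 108 + 112 Z$)
$B = \frac{6245001}{625}$ ($B = \left(10^{2} + \frac{3}{-75}\right)^{2} = \left(100 + 3 \left(- \frac{1}{75}\right)\right)^{2} = \left(100 - \frac{1}{25}\right)^{2} = \left(\frac{2499}{25}\right)^{2} = \frac{6245001}{625} \approx 9992.0$)
$\left(-31715 + 8496\right) \left(t{\left(R{\left(6 \right)},195 \right)} + B\right) = \left(-31715 + 8496\right) \left(\left(108 + 112 \cdot 195\right) + \frac{6245001}{625}\right) = - 23219 \left(\left(108 + 21840\right) + \frac{6245001}{625}\right) = - 23219 \left(21948 + \frac{6245001}{625}\right) = \left(-23219\right) \frac{19962501}{625} = - \frac{463509310719}{625}$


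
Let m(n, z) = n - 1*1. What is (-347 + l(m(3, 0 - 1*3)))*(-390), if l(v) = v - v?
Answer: 135330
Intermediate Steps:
m(n, z) = -1 + n (m(n, z) = n - 1 = -1 + n)
l(v) = 0
(-347 + l(m(3, 0 - 1*3)))*(-390) = (-347 + 0)*(-390) = -347*(-390) = 135330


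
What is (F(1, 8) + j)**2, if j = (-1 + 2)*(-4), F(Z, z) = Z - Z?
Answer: 16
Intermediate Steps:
F(Z, z) = 0
j = -4 (j = 1*(-4) = -4)
(F(1, 8) + j)**2 = (0 - 4)**2 = (-4)**2 = 16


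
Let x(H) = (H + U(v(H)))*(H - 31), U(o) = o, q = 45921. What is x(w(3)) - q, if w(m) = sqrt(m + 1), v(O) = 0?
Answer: -45979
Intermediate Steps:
w(m) = sqrt(1 + m)
x(H) = H*(-31 + H) (x(H) = (H + 0)*(H - 31) = H*(-31 + H))
x(w(3)) - q = sqrt(1 + 3)*(-31 + sqrt(1 + 3)) - 1*45921 = sqrt(4)*(-31 + sqrt(4)) - 45921 = 2*(-31 + 2) - 45921 = 2*(-29) - 45921 = -58 - 45921 = -45979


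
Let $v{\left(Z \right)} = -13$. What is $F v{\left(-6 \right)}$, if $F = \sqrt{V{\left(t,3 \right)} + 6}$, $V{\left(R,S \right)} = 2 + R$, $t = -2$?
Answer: $- 13 \sqrt{6} \approx -31.843$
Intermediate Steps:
$F = \sqrt{6}$ ($F = \sqrt{\left(2 - 2\right) + 6} = \sqrt{0 + 6} = \sqrt{6} \approx 2.4495$)
$F v{\left(-6 \right)} = \sqrt{6} \left(-13\right) = - 13 \sqrt{6}$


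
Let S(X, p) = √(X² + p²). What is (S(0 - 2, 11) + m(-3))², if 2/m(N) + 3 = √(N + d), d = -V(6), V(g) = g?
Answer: (-1 - I + 15*√5)²/9 ≈ 117.55 - 7.2313*I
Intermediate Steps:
d = -6 (d = -1*6 = -6)
m(N) = 2/(-3 + √(-6 + N)) (m(N) = 2/(-3 + √(N - 6)) = 2/(-3 + √(-6 + N)))
(S(0 - 2, 11) + m(-3))² = (√((0 - 2)² + 11²) + 2/(-3 + √(-6 - 3)))² = (√((-2)² + 121) + 2/(-3 + √(-9)))² = (√(4 + 121) + 2/(-3 + 3*I))² = (√125 + 2*((-3 - 3*I)/18))² = (5*√5 + (-3 - 3*I)/9)²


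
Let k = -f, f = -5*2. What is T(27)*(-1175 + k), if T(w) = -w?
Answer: 31455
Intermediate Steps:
f = -10
k = 10 (k = -1*(-10) = 10)
T(27)*(-1175 + k) = (-1*27)*(-1175 + 10) = -27*(-1165) = 31455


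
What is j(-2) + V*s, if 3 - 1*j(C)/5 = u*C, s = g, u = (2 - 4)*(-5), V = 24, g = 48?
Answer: 1267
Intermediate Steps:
u = 10 (u = -2*(-5) = 10)
s = 48
j(C) = 15 - 50*C
j(-2) + V*s = (15 - 50*(-2)) + 24*48 = (15 + 100) + 1152 = 115 + 1152 = 1267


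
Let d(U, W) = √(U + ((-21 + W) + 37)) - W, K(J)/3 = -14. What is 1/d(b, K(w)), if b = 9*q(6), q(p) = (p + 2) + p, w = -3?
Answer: 1/52 ≈ 0.019231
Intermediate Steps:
q(p) = 2 + 2*p (q(p) = (2 + p) + p = 2 + 2*p)
b = 126 (b = 9*(2 + 2*6) = 9*(2 + 12) = 9*14 = 126)
K(J) = -42 (K(J) = 3*(-14) = -42)
d(U, W) = √(16 + U + W) - W (d(U, W) = √(U + (16 + W)) - W = √(16 + U + W) - W)
1/d(b, K(w)) = 1/(√(16 + 126 - 42) - 1*(-42)) = 1/(√100 + 42) = 1/(10 + 42) = 1/52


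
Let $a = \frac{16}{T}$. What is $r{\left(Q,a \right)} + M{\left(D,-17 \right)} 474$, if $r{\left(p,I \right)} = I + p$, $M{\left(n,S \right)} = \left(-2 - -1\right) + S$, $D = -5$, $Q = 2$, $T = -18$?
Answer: $- \frac{76778}{9} \approx -8530.9$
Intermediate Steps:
$a = - \frac{8}{9}$ ($a = \frac{16}{-18} = 16 \left(- \frac{1}{18}\right) = - \frac{8}{9} \approx -0.88889$)
$M{\left(n,S \right)} = -1 + S$ ($M{\left(n,S \right)} = \left(-2 + 1\right) + S = -1 + S$)
$r{\left(Q,a \right)} + M{\left(D,-17 \right)} 474 = \left(- \frac{8}{9} + 2\right) + \left(-1 - 17\right) 474 = \frac{10}{9} - 8532 = - \frac{76778}{9}$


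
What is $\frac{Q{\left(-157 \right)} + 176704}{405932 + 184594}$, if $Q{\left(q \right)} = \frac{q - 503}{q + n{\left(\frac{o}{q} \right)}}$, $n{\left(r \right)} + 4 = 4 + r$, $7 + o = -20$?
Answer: $\frac{1087727377}{3634982793} \approx 0.29924$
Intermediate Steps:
$o = -27$ ($o = -7 - 20 = -27$)
$n{\left(r \right)} = r$ ($n{\left(r \right)} = -4 + \left(4 + r\right) = r$)
$Q{\left(q \right)} = \frac{-503 + q}{q - \frac{27}{q}}$ ($Q{\left(q \right)} = \frac{q - 503}{q - \frac{27}{q}} = \frac{-503 + q}{q - \frac{27}{q}}$)
$\frac{Q{\left(-157 \right)} + 176704}{405932 + 184594} = \frac{- \frac{157 \left(-503 - 157\right)}{-27 + \left(-157\right)^{2}} + 176704}{405932 + 184594} = \frac{\left(-157\right) \frac{1}{-27 + 24649} \left(-660\right) + 176704}{590526} = \left(\left(-157\right) \frac{1}{24622} \left(-660\right) + 176704\right) \frac{1}{590526} = \left(\frac{51810}{12311} + 176704\right) \frac{1}{590526} = \frac{2175454754}{12311} \cdot \frac{1}{590526} = \frac{1087727377}{3634982793}$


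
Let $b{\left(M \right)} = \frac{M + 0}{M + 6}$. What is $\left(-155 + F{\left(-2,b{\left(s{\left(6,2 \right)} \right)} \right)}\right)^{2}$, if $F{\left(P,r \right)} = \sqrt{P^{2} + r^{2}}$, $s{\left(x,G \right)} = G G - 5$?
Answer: $\frac{\left(775 - \sqrt{101}\right)^{2}}{25} \approx 23406.0$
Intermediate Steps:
$s{\left(x,G \right)} = -5 + G^{2}$ ($s{\left(x,G \right)} = G^{2} - 5 = -5 + G^{2}$)
$b{\left(M \right)} = \frac{M}{6 + M}$
$\left(-155 + F{\left(-2,b{\left(s{\left(6,2 \right)} \right)} \right)}\right)^{2} = \left(-155 + \sqrt{\left(-2\right)^{2} + \left(\frac{-5 + 2^{2}}{6 - \left(5 - 2^{2}\right)}\right)^{2}}\right)^{2} = \left(-155 + \sqrt{4 + \left(\frac{-5 + 4}{6 + \left(-5 + 4\right)}\right)^{2}}\right)^{2} = \left(-155 + \sqrt{4 + \left(- \frac{1}{6 - 1}\right)^{2}}\right)^{2} = \left(-155 + \sqrt{4 + \left(- \frac{1}{5}\right)^{2}}\right)^{2} = \left(-155 + \sqrt{4 + \frac{1}{25}}\right)^{2} = \left(-155 + \sqrt{\frac{101}{25}}\right)^{2} = \left(-155 + \frac{\sqrt{101}}{5}\right)^{2}$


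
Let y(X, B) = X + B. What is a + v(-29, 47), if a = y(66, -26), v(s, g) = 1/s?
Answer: 1159/29 ≈ 39.966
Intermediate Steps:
y(X, B) = B + X
a = 40 (a = -26 + 66 = 40)
a + v(-29, 47) = 40 + 1/(-29) = 40 - 1/29 = 1159/29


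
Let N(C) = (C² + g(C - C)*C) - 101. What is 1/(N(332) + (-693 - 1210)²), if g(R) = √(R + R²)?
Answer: 1/3731532 ≈ 2.6799e-7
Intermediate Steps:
N(C) = -101 + C² (N(C) = (C² + √((C - C)*(1 + (C - C)))*C) - 101 = (C² + √(0*(1 + 0))*C) - 101 = (C² + √(0*1)*C) - 101 = (C² + √0*C) - 101 = (C² + 0*C) - 101 = (C² + 0) - 101 = C² - 101 = -101 + C²)
1/(N(332) + (-693 - 1210)²) = 1/((-101 + 332²) + (-693 - 1210)²) = 1/((-101 + 110224) + (-1903)²) = 1/(110123 + 3621409) = 1/3731532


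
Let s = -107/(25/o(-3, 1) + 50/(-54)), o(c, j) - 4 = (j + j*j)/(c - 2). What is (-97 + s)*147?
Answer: -5483541/325 ≈ -16872.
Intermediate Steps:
o(c, j) = 4 + (j + j²)/(-2 + c) (o(c, j) = 4 + (j + j*j)/(c - 2) = 4 + (j + j²)/(-2 + c))
s = -5778/325 (s = -107/(25/(((-8 + 1 + 1² + 4*(-3))/(-2 - 3))) + 50/(-54)) = -107/(25/(((-8 + 1 + 1 - 12)/(-5))) + 50*(-1/54)) = -107/(25/((-⅕*(-18))) - 25/27) = -107/(25/(18/5) - 25/27) = -107/(25*(5/18) - 25/27) = -107/(125/18 - 25/27) = -107/325/54 = -107*54/325 = -5778/325 ≈ -17.778)
(-97 + s)*147 = (-97 - 5778/325)*147 = -37303/325*147 = -5483541/325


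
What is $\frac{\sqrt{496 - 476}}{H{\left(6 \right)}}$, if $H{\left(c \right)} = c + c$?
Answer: $\frac{\sqrt{5}}{6} \approx 0.37268$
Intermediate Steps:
$H{\left(c \right)} = 2 c$
$\frac{\sqrt{496 - 476}}{H{\left(6 \right)}} = \frac{\sqrt{496 - 476}}{2 \cdot 6} = \frac{\sqrt{20}}{12} = 2 \sqrt{5} \cdot \frac{1}{12} = \frac{\sqrt{5}}{6}$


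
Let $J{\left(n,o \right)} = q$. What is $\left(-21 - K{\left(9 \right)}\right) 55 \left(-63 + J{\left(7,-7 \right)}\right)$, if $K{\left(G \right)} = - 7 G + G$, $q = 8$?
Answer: $-99825$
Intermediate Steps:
$J{\left(n,o \right)} = 8$
$K{\left(G \right)} = - 6 G$
$\left(-21 - K{\left(9 \right)}\right) 55 \left(-63 + J{\left(7,-7 \right)}\right) = \left(-21 - \left(-6\right) 9\right) 55 \left(-63 + 8\right) = \left(-21 - -54\right) 55 \left(-55\right) = \left(-21 + 54\right) \left(-3025\right) = 33 \left(-3025\right) = -99825$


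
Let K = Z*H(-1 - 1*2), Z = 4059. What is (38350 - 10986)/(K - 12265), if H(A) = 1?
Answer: -13682/4103 ≈ -3.3346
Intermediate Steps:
K = 4059 (K = 4059*1 = 4059)
(38350 - 10986)/(K - 12265) = (38350 - 10986)/(4059 - 12265) = 27364/(-8206) = 27364*(-1/8206) = -13682/4103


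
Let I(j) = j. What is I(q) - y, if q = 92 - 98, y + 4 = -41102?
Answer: 41100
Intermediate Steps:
y = -41106 (y = -4 - 41102 = -41106)
q = -6
I(q) - y = -6 - 1*(-41106) = -6 + 41106 = 41100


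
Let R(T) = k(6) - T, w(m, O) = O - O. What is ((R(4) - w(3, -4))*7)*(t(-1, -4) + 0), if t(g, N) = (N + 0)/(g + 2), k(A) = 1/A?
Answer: 322/3 ≈ 107.33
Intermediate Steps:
w(m, O) = 0
t(g, N) = N/(2 + g)
R(T) = ⅙ - T (R(T) = 1/6 - T = ⅙ - T)
((R(4) - w(3, -4))*7)*(t(-1, -4) + 0) = (((⅙ - 1*4) - 1*0)*7)*(-4/(2 - 1) + 0) = (((⅙ - 4) + 0)*7)*(-4/1 + 0) = ((-23/6 + 0)*7)*(-4*1 + 0) = (-23/6*7)*(-4 + 0) = -161/6*(-4) = 322/3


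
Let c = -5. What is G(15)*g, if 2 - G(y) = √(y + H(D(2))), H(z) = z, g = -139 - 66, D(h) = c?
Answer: -410 + 205*√10 ≈ 238.27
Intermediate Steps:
D(h) = -5
g = -205
G(y) = 2 - √(-5 + y) (G(y) = 2 - √(y - 5) = 2 - √(-5 + y))
G(15)*g = (2 - √(-5 + 15))*(-205) = (2 - √10)*(-205) = -410 + 205*√10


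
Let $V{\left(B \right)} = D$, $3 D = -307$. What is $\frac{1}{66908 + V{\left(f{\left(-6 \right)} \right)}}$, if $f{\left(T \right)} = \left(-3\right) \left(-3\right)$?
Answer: $\frac{3}{200417} \approx 1.4969 \cdot 10^{-5}$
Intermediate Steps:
$f{\left(T \right)} = 9$
$D = - \frac{307}{3}$ ($D = \frac{1}{3} \left(-307\right) = - \frac{307}{3} \approx -102.33$)
$V{\left(B \right)} = - \frac{307}{3}$
$\frac{1}{66908 + V{\left(f{\left(-6 \right)} \right)}} = \frac{1}{66908 - \frac{307}{3}} = \frac{1}{\frac{200417}{3}} = \frac{3}{200417}$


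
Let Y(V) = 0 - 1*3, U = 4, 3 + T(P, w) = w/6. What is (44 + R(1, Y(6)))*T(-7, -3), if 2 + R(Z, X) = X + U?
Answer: -301/2 ≈ -150.50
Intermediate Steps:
T(P, w) = -3 + w/6
Y(V) = -3 (Y(V) = 0 - 3 = -3)
R(Z, X) = 2 + X (R(Z, X) = -2 + (X + 4) = -2 + (4 + X) = 2 + X)
(44 + R(1, Y(6)))*T(-7, -3) = (44 + (2 - 3))*(-3 + (⅙)*(-3)) = (44 - 1)*(-3 - ½) = 43*(-7/2) = -301/2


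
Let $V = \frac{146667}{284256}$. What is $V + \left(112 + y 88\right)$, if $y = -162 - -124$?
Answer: $- \frac{306189575}{94752} \approx -3231.5$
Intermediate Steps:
$y = -38$ ($y = -162 + 124 = -38$)
$V = \frac{48889}{94752}$ ($V = 146667 \cdot \frac{1}{284256} = \frac{48889}{94752} \approx 0.51597$)
$V + \left(112 + y 88\right) = \frac{48889}{94752} + \left(112 - 3344\right) = \frac{48889}{94752} - 3232 = - \frac{306189575}{94752}$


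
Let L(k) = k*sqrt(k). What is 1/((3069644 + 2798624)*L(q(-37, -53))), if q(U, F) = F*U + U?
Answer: sqrt(481)/10861506821984 ≈ 2.0192e-12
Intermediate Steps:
q(U, F) = U + F*U
L(k) = k**(3/2)
1/((3069644 + 2798624)*L(q(-37, -53))) = 1/((3069644 + 2798624)*((-37*(1 - 53))**(3/2))) = 1/(5868268*((-37*(-52))**(3/2))) = 1/(5868268*(1924**(3/2))) = 1/(5868268*((3848*sqrt(481)))) = (sqrt(481)/1850888)/5868268 = sqrt(481)/10861506821984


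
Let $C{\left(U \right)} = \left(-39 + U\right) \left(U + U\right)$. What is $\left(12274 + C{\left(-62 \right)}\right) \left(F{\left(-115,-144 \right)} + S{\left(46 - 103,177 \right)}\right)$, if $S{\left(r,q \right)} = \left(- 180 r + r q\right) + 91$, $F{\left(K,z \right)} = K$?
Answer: $3645306$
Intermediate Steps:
$C{\left(U \right)} = 2 U \left(-39 + U\right)$ ($C{\left(U \right)} = \left(-39 + U\right) 2 U = 2 U \left(-39 + U\right)$)
$S{\left(r,q \right)} = 91 - 180 r + q r$ ($S{\left(r,q \right)} = \left(- 180 r + q r\right) + 91 = 91 - 180 r + q r$)
$\left(12274 + C{\left(-62 \right)}\right) \left(F{\left(-115,-144 \right)} + S{\left(46 - 103,177 \right)}\right) = \left(12274 + 2 \left(-62\right) \left(-39 - 62\right)\right) \left(-115 + \left(91 - 180 \left(46 - 103\right) + 177 \left(46 - 103\right)\right)\right) = \left(12274 + 2 \left(-62\right) \left(-101\right)\right) \left(-115 + \left(91 - -10260 + 177 \left(-57\right)\right)\right) = \left(12274 + 12524\right) \left(-115 + \left(91 + 10260 - 10089\right)\right) = 24798 \left(-115 + 262\right) = 24798 \cdot 147 = 3645306$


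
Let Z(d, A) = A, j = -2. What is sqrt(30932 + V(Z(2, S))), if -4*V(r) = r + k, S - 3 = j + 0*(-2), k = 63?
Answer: 2*sqrt(7729) ≈ 175.83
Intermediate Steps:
S = 1 (S = 3 + (-2 + 0*(-2)) = 3 + (-2 + 0) = 3 - 2 = 1)
V(r) = -63/4 - r/4 (V(r) = -(r + 63)/4 = -(63 + r)/4 = -63/4 - r/4)
sqrt(30932 + V(Z(2, S))) = sqrt(30932 + (-63/4 - 1/4*1)) = sqrt(30932 + (-63/4 - 1/4)) = sqrt(30932 - 16) = sqrt(30916) = 2*sqrt(7729)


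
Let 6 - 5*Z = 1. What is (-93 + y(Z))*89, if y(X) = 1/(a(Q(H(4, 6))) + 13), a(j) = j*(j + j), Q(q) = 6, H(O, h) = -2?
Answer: -703456/85 ≈ -8276.0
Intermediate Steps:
Z = 1 (Z = 6/5 - 1/5*1 = 6/5 - 1/5 = 1)
a(j) = 2*j**2 (a(j) = j*(2*j) = 2*j**2)
y(X) = 1/85 (y(X) = 1/(2*6**2 + 13) = 1/(2*36 + 13) = 1/(72 + 13) = 1/85)
(-93 + y(Z))*89 = (-93 + 1/85)*89 = -7904/85*89 = -703456/85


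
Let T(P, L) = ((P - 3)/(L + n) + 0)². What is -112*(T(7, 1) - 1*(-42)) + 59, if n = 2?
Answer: -43597/9 ≈ -4844.1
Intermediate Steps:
T(P, L) = (-3 + P)²/(2 + L)² (T(P, L) = ((P - 3)/(L + 2) + 0)² = ((-3 + P)/(2 + L) + 0)² = ((-3 + P)/(2 + L))² = (-3 + P)²/(2 + L)²)
-112*(T(7, 1) - 1*(-42)) + 59 = -112*((-3 + 7)²/(2 + 1)² - 1*(-42)) + 59 = -112*(4²/3² + 42) + 59 = -112*(16*(⅑) + 42) + 59 = -112*(16/9 + 42) + 59 = -112*394/9 + 59 = -44128/9 + 59 = -43597/9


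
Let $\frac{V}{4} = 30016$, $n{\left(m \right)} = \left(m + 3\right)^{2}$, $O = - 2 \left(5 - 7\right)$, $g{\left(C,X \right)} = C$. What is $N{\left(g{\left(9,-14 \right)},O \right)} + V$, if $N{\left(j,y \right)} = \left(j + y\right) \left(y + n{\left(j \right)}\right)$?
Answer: $121988$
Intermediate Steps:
$O = 4$ ($O = \left(-2\right) \left(-2\right) = 4$)
$n{\left(m \right)} = \left(3 + m\right)^{2}$
$N{\left(j,y \right)} = \left(j + y\right) \left(y + \left(3 + j\right)^{2}\right)$
$V = 120064$ ($V = 4 \cdot 30016 = 120064$)
$N{\left(g{\left(9,-14 \right)},O \right)} + V = \left(4^{2} + 9 \cdot 4 + 9 \left(3 + 9\right)^{2} + 4 \left(3 + 9\right)^{2}\right) + 120064 = \left(16 + 36 + 9 \cdot 12^{2} + 4 \cdot 12^{2}\right) + 120064 = \left(16 + 36 + 9 \cdot 144 + 4 \cdot 144\right) + 120064 = \left(16 + 36 + 1296 + 576\right) + 120064 = 1924 + 120064 = 121988$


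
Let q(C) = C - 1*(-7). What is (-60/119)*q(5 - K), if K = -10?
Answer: -1320/119 ≈ -11.092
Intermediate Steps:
q(C) = 7 + C (q(C) = C + 7 = 7 + C)
(-60/119)*q(5 - K) = (-60/119)*(7 + (5 - 1*(-10))) = (-60*1/119)*(7 + (5 + 10)) = -60*(7 + 15)/119 = -60/119*22 = -1320/119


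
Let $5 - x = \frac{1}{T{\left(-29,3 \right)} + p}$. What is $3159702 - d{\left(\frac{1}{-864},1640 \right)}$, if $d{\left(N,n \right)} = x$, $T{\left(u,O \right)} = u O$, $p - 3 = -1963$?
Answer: $\frac{6467899758}{2047} \approx 3.1597 \cdot 10^{6}$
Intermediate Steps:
$p = -1960$ ($p = 3 - 1963 = -1960$)
$T{\left(u,O \right)} = O u$
$x = \frac{10236}{2047}$ ($x = 5 - \frac{1}{3 \left(-29\right) - 1960} = 5 - \frac{1}{-87 - 1960} = 5 - \frac{1}{-2047} = 5 - - \frac{1}{2047} = 5 + \frac{1}{2047} = \frac{10236}{2047} \approx 5.0005$)
$d{\left(N,n \right)} = \frac{10236}{2047}$
$3159702 - d{\left(\frac{1}{-864},1640 \right)} = 3159702 - \frac{10236}{2047} = \frac{6467899758}{2047}$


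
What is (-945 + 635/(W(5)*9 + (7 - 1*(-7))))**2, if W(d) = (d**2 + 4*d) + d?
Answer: 191708244025/215296 ≈ 8.9044e+5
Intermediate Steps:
W(d) = d**2 + 5*d
(-945 + 635/(W(5)*9 + (7 - 1*(-7))))**2 = (-945 + 635/((5*(5 + 5))*9 + (7 - 1*(-7))))**2 = (-945 + 635/((5*10)*9 + (7 + 7)))**2 = (-945 + 635/(50*9 + 14))**2 = (-945 + 635/(450 + 14))**2 = (-945 + 635/464)**2 = (-437845/464)**2 = 191708244025/215296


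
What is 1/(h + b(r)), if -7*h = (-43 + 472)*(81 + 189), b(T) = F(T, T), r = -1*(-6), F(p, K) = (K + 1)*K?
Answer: -7/115536 ≈ -6.0587e-5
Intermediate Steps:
F(p, K) = K*(1 + K) (F(p, K) = (1 + K)*K = K*(1 + K))
r = 6
b(T) = T*(1 + T)
h = -115830/7 (h = -(-43 + 472)*(81 + 189)/7 = -429*270/7 = -⅐*115830 = -115830/7 ≈ -16547.)
1/(h + b(r)) = 1/(-115830/7 + 6*(1 + 6)) = 1/(-115830/7 + 6*7) = 1/(-115830/7 + 42) = 1/(-115536/7) = -7/115536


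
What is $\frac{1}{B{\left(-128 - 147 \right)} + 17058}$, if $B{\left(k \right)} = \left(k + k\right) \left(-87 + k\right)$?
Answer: $\frac{1}{216158} \approx 4.6262 \cdot 10^{-6}$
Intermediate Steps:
$B{\left(k \right)} = 2 k \left(-87 + k\right)$
$\frac{1}{B{\left(-128 - 147 \right)} + 17058} = \frac{1}{2 \left(-128 - 147\right) \left(-87 - 275\right) + 17058} = \frac{1}{2 \left(-275\right) \left(-87 - 275\right) + 17058} = \frac{1}{2 \left(-275\right) \left(-362\right) + 17058} = \frac{1}{199100 + 17058} = \frac{1}{216158}$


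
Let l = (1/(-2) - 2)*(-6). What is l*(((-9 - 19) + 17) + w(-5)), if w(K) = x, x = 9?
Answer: -30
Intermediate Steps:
w(K) = 9
l = 15 (l = (1*(-1/2) - 2)*(-6) = (-1/2 - 2)*(-6) = -5/2*(-6) = 15)
l*(((-9 - 19) + 17) + w(-5)) = 15*(((-9 - 19) + 17) + 9) = 15*((-28 + 17) + 9) = 15*(-11 + 9) = 15*(-2) = -30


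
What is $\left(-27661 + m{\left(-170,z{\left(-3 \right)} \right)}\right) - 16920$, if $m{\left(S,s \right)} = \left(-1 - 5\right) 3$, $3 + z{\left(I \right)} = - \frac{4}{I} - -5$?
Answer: $-44599$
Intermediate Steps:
$z{\left(I \right)} = 2 - \frac{4}{I}$ ($z{\left(I \right)} = -3 - \left(-5 + \frac{4}{I}\right) = -3 + \left(- \frac{4}{I} + 5\right) = -3 + \left(5 - \frac{4}{I}\right) = 2 - \frac{4}{I}$)
$m{\left(S,s \right)} = -18$ ($m{\left(S,s \right)} = \left(-6\right) 3 = -18$)
$\left(-27661 + m{\left(-170,z{\left(-3 \right)} \right)}\right) - 16920 = \left(-27661 - 18\right) - 16920 = -27679 - 16920 = -44599$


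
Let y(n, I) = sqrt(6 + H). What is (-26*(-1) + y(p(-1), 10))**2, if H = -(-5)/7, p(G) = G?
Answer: (182 + sqrt(329))**2/49 ≈ 817.46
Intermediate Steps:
H = 5/7 (H = -(-5)/7 = -1*(-5/7) = 5/7 ≈ 0.71429)
y(n, I) = sqrt(329)/7 (y(n, I) = sqrt(6 + 5/7) = sqrt(47/7) = sqrt(329)/7)
(-26*(-1) + y(p(-1), 10))**2 = (-26*(-1) + sqrt(329)/7)**2 = (26 + sqrt(329)/7)**2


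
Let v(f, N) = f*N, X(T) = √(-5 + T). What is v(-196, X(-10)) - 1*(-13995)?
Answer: 13995 - 196*I*√15 ≈ 13995.0 - 759.1*I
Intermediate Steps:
v(f, N) = N*f
v(-196, X(-10)) - 1*(-13995) = √(-5 - 10)*(-196) - 1*(-13995) = √(-15)*(-196) + 13995 = (I*√15)*(-196) + 13995 = -196*I*√15 + 13995 = 13995 - 196*I*√15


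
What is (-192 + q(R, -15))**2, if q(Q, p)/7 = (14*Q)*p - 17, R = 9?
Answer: 183358681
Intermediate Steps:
q(Q, p) = -119 + 98*Q*p (q(Q, p) = 7*((14*Q)*p - 17) = 7*(14*Q*p - 17) = 7*(-17 + 14*Q*p) = -119 + 98*Q*p)
(-192 + q(R, -15))**2 = (-192 + (-119 + 98*9*(-15)))**2 = (-192 + (-119 - 13230))**2 = (-192 - 13349)**2 = (-13541)**2 = 183358681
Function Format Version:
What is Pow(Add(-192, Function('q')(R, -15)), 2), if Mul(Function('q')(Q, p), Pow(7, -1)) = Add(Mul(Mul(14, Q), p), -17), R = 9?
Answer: 183358681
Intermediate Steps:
Function('q')(Q, p) = Add(-119, Mul(98, Q, p)) (Function('q')(Q, p) = Mul(7, Add(Mul(Mul(14, Q), p), -17)) = Mul(7, Add(Mul(14, Q, p), -17)) = Mul(7, Add(-17, Mul(14, Q, p))) = Add(-119, Mul(98, Q, p)))
Pow(Add(-192, Function('q')(R, -15)), 2) = Pow(Add(-192, Add(-119, Mul(98, 9, -15))), 2) = Pow(Add(-192, Add(-119, -13230)), 2) = Pow(Add(-192, -13349), 2) = Pow(-13541, 2) = 183358681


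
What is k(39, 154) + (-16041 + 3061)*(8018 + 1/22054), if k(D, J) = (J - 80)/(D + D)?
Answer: -44757180948031/430053 ≈ -1.0407e+8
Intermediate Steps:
k(D, J) = (-80 + J)/(2*D) (k(D, J) = (-80 + J)/((2*D)) = (-80 + J)*(1/(2*D)) = (-80 + J)/(2*D))
k(39, 154) + (-16041 + 3061)*(8018 + 1/22054) = (½)*(-80 + 154)/39 + (-16041 + 3061)*(8018 + 1/22054) = (½)*(1/39)*74 - 12980*(8018 + 1/22054) = 37/39 - 12980*176828973/22054 = 37/39 - 1147620034770/11027 = -44757180948031/430053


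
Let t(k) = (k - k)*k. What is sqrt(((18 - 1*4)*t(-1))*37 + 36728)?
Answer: 2*sqrt(9182) ≈ 191.65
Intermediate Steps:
t(k) = 0 (t(k) = 0*k = 0)
sqrt(((18 - 1*4)*t(-1))*37 + 36728) = sqrt(((18 - 1*4)*0)*37 + 36728) = sqrt(((18 - 4)*0)*37 + 36728) = sqrt((14*0)*37 + 36728) = sqrt(0*37 + 36728) = sqrt(0 + 36728) = sqrt(36728) = 2*sqrt(9182)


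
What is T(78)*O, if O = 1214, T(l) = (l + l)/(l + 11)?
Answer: 189384/89 ≈ 2127.9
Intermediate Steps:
T(l) = 2*l/(11 + l) (T(l) = (2*l)/(11 + l) = 2*l/(11 + l))
T(78)*O = (2*78/(11 + 78))*1214 = (2*78/89)*1214 = (2*78*(1/89))*1214 = (156/89)*1214 = 189384/89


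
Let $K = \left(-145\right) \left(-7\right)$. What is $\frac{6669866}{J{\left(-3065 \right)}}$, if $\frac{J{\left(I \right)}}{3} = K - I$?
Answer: $\frac{3334933}{6120} \approx 544.92$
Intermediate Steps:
$K = 1015$
$J{\left(I \right)} = 3045 - 3 I$ ($J{\left(I \right)} = 3 \left(1015 - I\right) = 3045 - 3 I$)
$\frac{6669866}{J{\left(-3065 \right)}} = \frac{6669866}{3045 - -9195} = \frac{6669866}{3045 + 9195} = \frac{6669866}{12240} = 6669866 \cdot \frac{1}{12240} = \frac{3334933}{6120}$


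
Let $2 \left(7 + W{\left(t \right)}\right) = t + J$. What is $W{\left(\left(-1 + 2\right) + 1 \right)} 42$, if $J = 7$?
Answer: $-105$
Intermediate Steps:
$W{\left(t \right)} = - \frac{7}{2} + \frac{t}{2}$ ($W{\left(t \right)} = -7 + \frac{t + 7}{2} = -7 + \frac{7 + t}{2} = -7 + \left(\frac{7}{2} + \frac{t}{2}\right) = - \frac{7}{2} + \frac{t}{2}$)
$W{\left(\left(-1 + 2\right) + 1 \right)} 42 = \left(- \frac{7}{2} + \frac{\left(-1 + 2\right) + 1}{2}\right) 42 = \left(- \frac{7}{2} + \frac{1 + 1}{2}\right) 42 = \left(- \frac{7}{2} + \frac{1}{2} \cdot 2\right) 42 = \left(- \frac{7}{2} + 1\right) 42 = \left(- \frac{5}{2}\right) 42 = -105$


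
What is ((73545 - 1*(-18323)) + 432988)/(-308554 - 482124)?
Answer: -262428/395339 ≈ -0.66381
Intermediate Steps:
((73545 - 1*(-18323)) + 432988)/(-308554 - 482124) = ((73545 + 18323) + 432988)/(-790678) = (91868 + 432988)*(-1/790678) = 524856*(-1/790678) = -262428/395339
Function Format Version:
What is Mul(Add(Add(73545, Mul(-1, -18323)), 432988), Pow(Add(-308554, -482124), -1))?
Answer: Rational(-262428, 395339) ≈ -0.66381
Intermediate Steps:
Mul(Add(Add(73545, Mul(-1, -18323)), 432988), Pow(Add(-308554, -482124), -1)) = Mul(Add(Add(73545, 18323), 432988), Pow(-790678, -1)) = Mul(Add(91868, 432988), Rational(-1, 790678)) = Mul(524856, Rational(-1, 790678)) = Rational(-262428, 395339)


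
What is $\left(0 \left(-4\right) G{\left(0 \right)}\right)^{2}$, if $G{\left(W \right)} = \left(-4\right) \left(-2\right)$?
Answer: $0$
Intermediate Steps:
$G{\left(W \right)} = 8$
$\left(0 \left(-4\right) G{\left(0 \right)}\right)^{2} = \left(0 \left(-4\right) 8\right)^{2} = \left(0 \cdot 8\right)^{2} = 0^{2} = 0$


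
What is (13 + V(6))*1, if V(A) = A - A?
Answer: 13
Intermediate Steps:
V(A) = 0
(13 + V(6))*1 = (13 + 0)*1 = 13*1 = 13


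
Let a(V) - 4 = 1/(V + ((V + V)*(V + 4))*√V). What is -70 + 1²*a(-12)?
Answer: -2433817/36876 - 8*I*√3/9219 ≈ -66.0 - 0.001503*I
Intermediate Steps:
a(V) = 4 + 1/(V + 2*V^(3/2)*(4 + V)) (a(V) = 4 + 1/(V + ((V + V)*(V + 4))*√V) = 4 + 1/(V + ((2*V)*(4 + V))*√V) = 4 + 1/(V + (2*V*(4 + V))*√V) = 4 + 1/(V + 2*V^(3/2)*(4 + V)))
-70 + 1²*a(-12) = -70 + 1²*((1 + 4*(-12) + 8*(-12)^(5/2) + 32*(-12)^(3/2))/(-12 + 2*(-12)^(5/2) + 8*(-12)^(3/2))) = -70 + 1*((1 - 48 + 8*(288*I*√3) + 32*(-24*I*√3))/(-12 + 2*(288*I*√3) + 8*(-24*I*√3))) = -70 + 1*((1 - 48 + 2304*I*√3 - 768*I*√3)/(-12 + 576*I*√3 - 192*I*√3)) = -70 + 1*((-47 + 1536*I*√3)/(-12 + 384*I*√3)) = -70 + (-47 + 1536*I*√3)/(-12 + 384*I*√3)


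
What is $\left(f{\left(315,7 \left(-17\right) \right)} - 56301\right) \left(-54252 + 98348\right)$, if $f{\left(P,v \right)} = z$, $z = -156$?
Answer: $-2489527872$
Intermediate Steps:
$f{\left(P,v \right)} = -156$
$\left(f{\left(315,7 \left(-17\right) \right)} - 56301\right) \left(-54252 + 98348\right) = \left(-156 - 56301\right) \left(-54252 + 98348\right) = \left(-56457\right) 44096 = -2489527872$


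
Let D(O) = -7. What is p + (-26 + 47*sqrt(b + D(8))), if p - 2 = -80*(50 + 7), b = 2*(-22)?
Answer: -4584 + 47*I*sqrt(51) ≈ -4584.0 + 335.65*I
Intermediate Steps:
b = -44
p = -4558 (p = 2 - 80*(50 + 7) = 2 - 80*57 = 2 - 4560 = -4558)
p + (-26 + 47*sqrt(b + D(8))) = -4558 + (-26 + 47*sqrt(-44 - 7)) = -4558 + (-26 + 47*sqrt(-51)) = -4558 + (-26 + 47*(I*sqrt(51))) = -4558 + (-26 + 47*I*sqrt(51)) = -4584 + 47*I*sqrt(51)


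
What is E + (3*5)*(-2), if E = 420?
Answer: 390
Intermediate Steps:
E + (3*5)*(-2) = 420 + (3*5)*(-2) = 420 + 15*(-2) = 420 - 30 = 390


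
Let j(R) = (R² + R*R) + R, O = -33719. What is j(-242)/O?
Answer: -16698/4817 ≈ -3.4665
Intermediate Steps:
j(R) = R + 2*R² (j(R) = (R² + R²) + R = 2*R² + R = R + 2*R²)
j(-242)/O = -242*(1 + 2*(-242))/(-33719) = -242*(1 - 484)*(-1/33719) = -242*(-483)*(-1/33719) = 116886*(-1/33719) = -16698/4817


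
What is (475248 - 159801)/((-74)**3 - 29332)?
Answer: -105149/144852 ≈ -0.72591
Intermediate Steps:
(475248 - 159801)/((-74)**3 - 29332) = 315447/(-405224 - 29332) = 315447/(-434556) = 315447*(-1/434556) = -105149/144852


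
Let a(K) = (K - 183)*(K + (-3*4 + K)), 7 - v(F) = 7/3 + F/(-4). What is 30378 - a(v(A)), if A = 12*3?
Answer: 296770/9 ≈ 32974.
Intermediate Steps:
A = 36
v(F) = 14/3 + F/4 (v(F) = 7 - (7/3 + F/(-4)) = 7 - (7*(1/3) + F*(-1/4)) = 7 - (7/3 - F/4) = 7 + (-7/3 + F/4) = 14/3 + F/4)
a(K) = (-183 + K)*(-12 + 2*K) (a(K) = (-183 + K)*(K + (-12 + K)) = (-183 + K)*(-12 + 2*K))
30378 - a(v(A)) = 30378 - (2196 - 378*(14/3 + (1/4)*36) + 2*(14/3 + (1/4)*36)**2) = 30378 - (2196 - 378*(14/3 + 9) + 2*(14/3 + 9)**2) = 30378 - (2196 - 378*41/3 + 2*(41/3)**2) = 30378 - (2196 - 5166 + 2*(1681/9)) = 30378 - (2196 - 5166 + 3362/9) = 30378 - 1*(-23368/9) = 30378 + 23368/9 = 296770/9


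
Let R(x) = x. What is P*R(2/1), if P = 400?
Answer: 800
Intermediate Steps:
P*R(2/1) = 400*(2/1) = 400*(2*1) = 400*2 = 800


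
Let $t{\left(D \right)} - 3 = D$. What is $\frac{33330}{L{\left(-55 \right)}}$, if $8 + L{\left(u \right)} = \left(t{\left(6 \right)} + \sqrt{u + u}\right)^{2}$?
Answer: $- \frac{1233210}{37009} - \frac{599940 i \sqrt{110}}{37009} \approx -33.322 - 170.02 i$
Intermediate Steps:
$t{\left(D \right)} = 3 + D$
$L{\left(u \right)} = -8 + \left(9 + \sqrt{2} \sqrt{u}\right)^{2}$ ($L{\left(u \right)} = -8 + \left(\left(3 + 6\right) + \sqrt{u + u}\right)^{2} = -8 + \left(9 + \sqrt{2 u}\right)^{2} = -8 + \left(9 + \sqrt{2} \sqrt{u}\right)^{2}$)
$\frac{33330}{L{\left(-55 \right)}} = \frac{33330}{-8 + \left(9 + \sqrt{2} \sqrt{-55}\right)^{2}} = \frac{33330}{-8 + \left(9 + \sqrt{2} i \sqrt{55}\right)^{2}} = \frac{33330}{-8 + \left(9 + i \sqrt{110}\right)^{2}}$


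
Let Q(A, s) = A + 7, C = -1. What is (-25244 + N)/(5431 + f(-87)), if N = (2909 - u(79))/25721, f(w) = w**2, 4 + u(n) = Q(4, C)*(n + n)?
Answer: -649299749/334373000 ≈ -1.9418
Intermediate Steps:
Q(A, s) = 7 + A
u(n) = -4 + 22*n (u(n) = -4 + (7 + 4)*(n + n) = -4 + 11*(2*n) = -4 + 22*n)
N = 1175/25721 (N = (2909 - (-4 + 22*79))/25721 = (2909 - (-4 + 1738))*(1/25721) = (2909 - 1*1734)*(1/25721) = (2909 - 1734)*(1/25721) = 1175*(1/25721) = 1175/25721 ≈ 0.045682)
(-25244 + N)/(5431 + f(-87)) = (-25244 + 1175/25721)/(5431 + (-87)**2) = -649299749/(25721*(5431 + 7569)) = -649299749/25721/13000 = -649299749/25721*1/13000 = -649299749/334373000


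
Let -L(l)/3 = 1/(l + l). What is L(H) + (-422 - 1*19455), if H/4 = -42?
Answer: -2226223/112 ≈ -19877.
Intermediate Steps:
H = -168 (H = 4*(-42) = -168)
L(l) = -3/(2*l) (L(l) = -3/(l + l) = -3*1/(2*l) = -3/(2*l))
L(H) + (-422 - 1*19455) = -3/2/(-168) + (-422 - 1*19455) = -3/2*(-1/168) + (-422 - 19455) = 1/112 - 19877 = -2226223/112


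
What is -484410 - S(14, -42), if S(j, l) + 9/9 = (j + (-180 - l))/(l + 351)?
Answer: -149682257/309 ≈ -4.8441e+5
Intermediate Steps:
S(j, l) = -1 + (-180 + j - l)/(351 + l) (S(j, l) = -1 + (j + (-180 - l))/(l + 351) = -1 + (-180 + j - l)/(351 + l))
-484410 - S(14, -42) = -484410 - (-531 + 14 - 2*(-42))/(351 - 42) = -484410 - (-531 + 14 + 84)/309 = -484410 - (-433)/309 = -484410 - 1*(-433/309) = -484410 + 433/309 = -149682257/309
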